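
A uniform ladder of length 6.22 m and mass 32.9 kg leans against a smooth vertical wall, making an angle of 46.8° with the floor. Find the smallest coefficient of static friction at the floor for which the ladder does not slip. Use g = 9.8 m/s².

μ_min ≈ 0.47

Choose the foot of the ladder as the axis so the floor normal and friction both act there and drop out.
Ladder weight 32.9×9.8 = 322.4 N acts at 3.11 m along the ladder; its horizontal arm is 3.11·cos46.8° = 2.129 m → τ = 686.4 N·m clockwise.
Wall normal N acts horizontally at the top; its moment arm is the height L sinθ = 6.22·sin46.8° = 4.534 m, counterclockwise.
Setting net torque to zero: N × 4.534 = 686.4 → N = 151.4 N.
ΣFx = 0 ⇒ f = N_wall = 151.4 N. ΣFy = 0 ⇒ N_floor = 322.4 N.
μ_min = f / N_floor = 151.4 / 322.4 = 0.47.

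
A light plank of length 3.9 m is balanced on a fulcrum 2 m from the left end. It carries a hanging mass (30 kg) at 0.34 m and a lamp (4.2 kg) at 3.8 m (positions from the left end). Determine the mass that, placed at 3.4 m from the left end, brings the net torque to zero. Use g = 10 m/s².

About the fulcrum (at 2 m from the left end):
Hanging mass: 30 × 10 = 300 N down at 0.34 m → arm 1.66 m, τ = 300 × 1.66 = 498 N·m counterclockwise.
Lamp: 4.2 × 10 = 42 N down at 3.8 m → arm 1.8 m, τ = 42 × 1.8 = 75.6 N·m clockwise.
Net moment of known loads = 422.4 N·m counterclockwise.
An unknown mass m at 3.4 m has arm 1.4 m; its moment is m·g·1.4 clockwise.
Balancing moments: m × 10 × 1.4 = 422.4, giving m = 422.4 / (10 × 1.4) = 30.2 kg.

m ≈ 30.2 kg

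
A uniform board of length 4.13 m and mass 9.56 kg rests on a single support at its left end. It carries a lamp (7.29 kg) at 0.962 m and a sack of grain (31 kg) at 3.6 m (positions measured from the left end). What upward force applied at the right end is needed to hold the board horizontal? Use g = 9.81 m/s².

Taking torques about the left end:
Beam weight: 9.56 × 9.81 = 93.78 N down at 2.065 m → arm 2.065 m, τ = 93.78 × 2.065 = 193.7 N·m clockwise.
Lamp: 7.29 × 9.81 = 71.51 N down at 0.962 m → arm 0.962 m, τ = 71.51 × 0.962 = 68.79 N·m clockwise.
Sack of grain: 31 × 9.81 = 304.1 N down at 3.6 m → arm 3.6 m, τ = 304.1 × 3.6 = 1095 N·m clockwise.
Net moment of the loads = 1357 N·m clockwise.
The upward force F acts at the right end, arm 4.13 m, giving F × 4.13 counterclockwise.
Setting net torque to zero: F × 4.13 = 1357 → F = 1357 / 4.13 = 329 N.

F ≈ 329 N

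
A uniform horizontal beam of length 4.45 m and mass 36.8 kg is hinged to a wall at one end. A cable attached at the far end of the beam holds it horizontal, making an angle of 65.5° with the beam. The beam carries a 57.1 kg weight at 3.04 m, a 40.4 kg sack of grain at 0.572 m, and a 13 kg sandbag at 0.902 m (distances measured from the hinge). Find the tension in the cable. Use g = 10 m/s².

T ≈ 717 N

Sum moments about the hinge (the unknown hinge reaction has zero arm there).
Beam weight: 36.8 × 10 = 368 N down at 2.225 m → arm 2.225 m, τ = 368 × 2.225 = 818.8 N·m clockwise.
Weight: 57.1 × 10 = 571 N down at 3.04 m → arm 3.04 m, τ = 571 × 3.04 = 1736 N·m clockwise.
Sack of grain: 40.4 × 10 = 404 N down at 0.572 m → arm 0.572 m, τ = 404 × 0.572 = 231.1 N·m clockwise.
Sandbag: 13 × 10 = 130 N down at 0.902 m → arm 0.902 m, τ = 130 × 0.902 = 117.3 N·m clockwise.
Total clockwise load moment = 2903 N·m.
The cable tension T acts at 4.45 m; only its component perpendicular to the beam, T sinθ, produces torque. sin 65.5° = 0.91.
Setting net torque to zero: T × 4.45 × 0.91 = 2903 → T = 2903 / 4.05 = 717 N.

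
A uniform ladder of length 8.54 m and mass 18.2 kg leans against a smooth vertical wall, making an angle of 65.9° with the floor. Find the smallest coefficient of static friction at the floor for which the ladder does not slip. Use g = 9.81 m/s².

About the foot of the ladder:
Ladder weight 18.2×9.81 = 178.5 N acts at 4.27 m along the ladder; its horizontal arm is 4.27·cos65.9° = 1.744 m → τ = 311.3 N·m clockwise.
Wall normal N acts horizontally at the top; its moment arm is the height L sinθ = 8.54·sin65.9° = 7.796 m, counterclockwise.
Setting net torque to zero: N × 7.796 = 311.3 → N = 39.93 N.
ΣFx = 0 ⇒ f = N_wall = 39.93 N. ΣFy = 0 ⇒ N_floor = 178.5 N.
μ_min = f / N_floor = 39.93 / 178.5 = 0.224.

μ_min ≈ 0.224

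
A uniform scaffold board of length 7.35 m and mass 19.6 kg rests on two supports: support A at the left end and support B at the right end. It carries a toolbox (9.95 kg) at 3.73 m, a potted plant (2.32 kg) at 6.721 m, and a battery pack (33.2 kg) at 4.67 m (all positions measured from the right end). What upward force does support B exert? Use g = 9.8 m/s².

R_B ≈ 265 N

Choose support A as the axis so its reaction then has zero moment arm.
Beam weight: 19.6 × 9.8 = 192.1 N down at 3.675 m → arm 3.675 m, τ = 192.1 × 3.675 = 706 N·m clockwise.
Toolbox: 9.95 × 9.8 = 97.51 N down at 3.73 m → arm 3.62 m, τ = 97.51 × 3.62 = 353 N·m clockwise.
Potted plant: 2.32 × 9.8 = 22.74 N down at 6.721 m → arm 0.629 m, τ = 22.74 × 0.629 = 14.3 N·m clockwise.
Battery pack: 33.2 × 9.8 = 325.4 N down at 4.67 m → arm 2.68 m, τ = 325.4 × 2.68 = 872.1 N·m clockwise.
Net load moment about support A = 1945 N·m clockwise.
Reaction R at support B is upward at 0 m, arm 7.35 m → moment R × 7.35 counterclockwise.
Balancing moments: R × 7.35 = 1945, giving R = 265 N.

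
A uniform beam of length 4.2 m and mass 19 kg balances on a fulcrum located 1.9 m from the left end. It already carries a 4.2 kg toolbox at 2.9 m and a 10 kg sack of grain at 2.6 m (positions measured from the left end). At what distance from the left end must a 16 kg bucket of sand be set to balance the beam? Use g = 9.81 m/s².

x ≈ 0.962 m from the left end

About the fulcrum (at 1.9 m from the left end):
Beam weight: 19 × 9.81 = 186.4 N down at 2.1 m → arm 0.2 m, τ = 186.4 × 0.2 = 37.28 N·m clockwise.
Toolbox: 4.2 × 9.81 = 41.2 N down at 2.9 m → arm 1 m, τ = 41.2 × 1 = 41.2 N·m clockwise.
Sack of grain: 10 × 9.81 = 98.1 N down at 2.6 m → arm 0.7 m, τ = 98.1 × 0.7 = 68.67 N·m clockwise.
Net moment of existing loads = 147.2 N·m clockwise.
The bucket of sand weighs 16 × 9.81 = 157 N and must supply an equal counterclockwise moment, so its lever arm about the fulcrum is 147.2 / 157 = 0.938 m.
That puts it at 1.9 − 0.938 = 0.962 m from the left end.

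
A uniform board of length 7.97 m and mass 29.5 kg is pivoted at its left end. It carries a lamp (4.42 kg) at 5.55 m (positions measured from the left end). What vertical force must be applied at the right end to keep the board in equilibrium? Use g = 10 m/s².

F ≈ 178 N

Take moments about the left end.
Beam weight: 29.5 × 10 = 295 N down at 3.985 m → arm 3.985 m, τ = 295 × 3.985 = 1176 N·m clockwise.
Lamp: 4.42 × 10 = 44.2 N down at 5.55 m → arm 5.55 m, τ = 44.2 × 5.55 = 245.3 N·m clockwise.
Net moment of the loads = 1421 N·m clockwise.
The upward force F acts at the right end, arm 7.97 m, giving F × 7.97 counterclockwise.
For rotational equilibrium, F × 7.97 = 1421, so F = 1421 / 7.97 = 178 N.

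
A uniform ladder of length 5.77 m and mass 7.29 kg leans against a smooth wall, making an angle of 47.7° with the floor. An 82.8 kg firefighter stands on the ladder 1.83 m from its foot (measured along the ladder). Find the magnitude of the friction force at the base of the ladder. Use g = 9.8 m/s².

Sum moments about the foot of the ladder (the floor normal and friction both act there and drop out).
Ladder weight 7.29×9.8 = 71.44 N acts at 2.885 m along the ladder; its horizontal arm is 2.885·cos47.7° = 1.942 m → τ = 138.7 N·m clockwise.
Firefighter: 82.8×9.8 = 811.4 N at 1.83 m → arm 1.232 m → τ = 999.6 N·m clockwise.
Wall normal N acts horizontally at the top; its moment arm is the height L sinθ = 5.77·sin47.7° = 4.268 m, counterclockwise.
Στ = 0 ⇒ N × 4.268 = 1138 ⇒ N = 267 N.
ΣFx = 0: friction at the foot balances the wall's push, so f = N_wall = 267 N.

f ≈ 267 N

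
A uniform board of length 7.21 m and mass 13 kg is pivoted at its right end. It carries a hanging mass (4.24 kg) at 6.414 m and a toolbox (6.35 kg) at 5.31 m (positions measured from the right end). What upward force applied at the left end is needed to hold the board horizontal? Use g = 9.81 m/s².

Taking torques about the right end:
Beam weight: 13 × 9.81 = 127.5 N down at 3.605 m → arm 3.605 m, τ = 127.5 × 3.605 = 459.6 N·m counterclockwise.
Hanging mass: 4.24 × 9.81 = 41.59 N down at 6.414 m → arm 6.414 m, τ = 41.59 × 6.414 = 266.8 N·m counterclockwise.
Toolbox: 6.35 × 9.81 = 62.29 N down at 5.31 m → arm 5.31 m, τ = 62.29 × 5.31 = 330.8 N·m counterclockwise.
Net moment of the loads = 1057 N·m counterclockwise.
The upward force F acts at the left end, arm 7.21 m, giving F × 7.21 clockwise.
Setting net torque to zero: F × 7.21 = 1057 → F = 1057 / 7.21 = 147 N.

F ≈ 147 N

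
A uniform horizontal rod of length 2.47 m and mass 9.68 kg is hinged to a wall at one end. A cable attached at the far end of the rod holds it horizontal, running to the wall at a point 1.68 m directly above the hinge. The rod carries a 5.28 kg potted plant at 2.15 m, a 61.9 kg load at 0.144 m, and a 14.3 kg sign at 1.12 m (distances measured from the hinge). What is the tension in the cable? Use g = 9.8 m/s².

Sum moments about the hinge (the unknown hinge reaction has zero arm there).
Beam weight: 9.68 × 9.8 = 94.86 N down at 1.235 m → arm 1.235 m, τ = 94.86 × 1.235 = 117.2 N·m clockwise.
Potted plant: 5.28 × 9.8 = 51.74 N down at 2.15 m → arm 2.15 m, τ = 51.74 × 2.15 = 111.2 N·m clockwise.
Load: 61.9 × 9.8 = 606.6 N down at 0.144 m → arm 0.144 m, τ = 606.6 × 0.144 = 87.35 N·m clockwise.
Sign: 14.3 × 9.8 = 140.1 N down at 1.12 m → arm 1.12 m, τ = 140.1 × 1.12 = 156.9 N·m clockwise.
Total clockwise load moment = 472.6 N·m.
The cable tension T acts at 2.47 m; only its component perpendicular to the rod, T sinθ, produces torque. sinθ = h/√(h²+d²) = 1.68/√(1.68²+2.47²) = 0.5624.
Setting net torque to zero: T × 2.47 × 0.5624 = 472.6 → T = 472.6 / 1.389 = 340 N.

T ≈ 340 N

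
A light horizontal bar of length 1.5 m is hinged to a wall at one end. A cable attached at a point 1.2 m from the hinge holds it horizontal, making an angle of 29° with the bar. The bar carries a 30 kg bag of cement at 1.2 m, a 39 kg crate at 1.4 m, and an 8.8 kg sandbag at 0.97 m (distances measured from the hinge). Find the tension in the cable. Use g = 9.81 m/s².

T ≈ 1670 N

Take moments about the hinge.
Bag of cement: 30 × 9.81 = 294.3 N down at 1.2 m → arm 1.2 m, τ = 294.3 × 1.2 = 353.2 N·m clockwise.
Crate: 39 × 9.81 = 382.6 N down at 1.4 m → arm 1.4 m, τ = 382.6 × 1.4 = 535.6 N·m clockwise.
Sandbag: 8.8 × 9.81 = 86.33 N down at 0.97 m → arm 0.97 m, τ = 86.33 × 0.97 = 83.74 N·m clockwise.
Total clockwise load moment = 972.5 N·m.
The cable tension T acts at 1.2 m; only its component perpendicular to the bar, T sinθ, produces torque. sin 29° = 0.4848.
Στ = 0 ⇒ T × 1.2 × 0.4848 = 972.5 ⇒ T = 972.5 / 0.5818 = 1670 N.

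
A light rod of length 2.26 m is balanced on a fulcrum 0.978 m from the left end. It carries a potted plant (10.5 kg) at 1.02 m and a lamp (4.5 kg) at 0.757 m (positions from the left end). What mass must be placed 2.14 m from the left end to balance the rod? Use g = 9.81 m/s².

Sum moments about the fulcrum (at 0.978 m from the left end) (the support reaction has zero arm there).
Potted plant: 10.5 × 9.81 = 103 N down at 1.02 m → arm 0.042 m, τ = 103 × 0.042 = 4.326 N·m clockwise.
Lamp: 4.5 × 9.81 = 44.15 N down at 0.757 m → arm 0.221 m, τ = 44.15 × 0.221 = 9.757 N·m counterclockwise.
Net moment of known loads = 5.431 N·m counterclockwise.
An unknown mass m at 2.14 m has arm 1.162 m; its moment is m·g·1.162 clockwise.
Balancing moments: m × 9.81 × 1.162 = 5.431, giving m = 5.431 / (9.81 × 1.162) = 0.476 kg.

m ≈ 0.476 kg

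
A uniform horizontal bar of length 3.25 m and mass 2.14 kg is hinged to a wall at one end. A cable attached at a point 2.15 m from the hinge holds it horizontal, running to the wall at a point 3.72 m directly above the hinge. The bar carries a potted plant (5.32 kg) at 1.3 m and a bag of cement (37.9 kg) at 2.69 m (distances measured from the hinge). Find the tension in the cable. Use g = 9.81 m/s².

T ≈ 592 N

Sum moments about the hinge (the unknown hinge reaction has zero arm there).
Beam weight: 2.14 × 9.81 = 20.99 N down at 1.625 m → arm 1.625 m, τ = 20.99 × 1.625 = 34.11 N·m clockwise.
Potted plant: 5.32 × 9.81 = 52.19 N down at 1.3 m → arm 1.3 m, τ = 52.19 × 1.3 = 67.85 N·m clockwise.
Bag of cement: 37.9 × 9.81 = 371.8 N down at 2.69 m → arm 2.69 m, τ = 371.8 × 2.69 = 1000 N·m clockwise.
Total clockwise load moment = 1102 N·m.
The cable tension T acts at 2.15 m; only its component perpendicular to the bar, T sinθ, produces torque. sinθ = h/√(h²+d²) = 3.72/√(3.72²+2.15²) = 0.8658.
For rotational equilibrium, T × 2.15 × 0.8658 = 1102, so T = 1102 / 1.861 = 592 N.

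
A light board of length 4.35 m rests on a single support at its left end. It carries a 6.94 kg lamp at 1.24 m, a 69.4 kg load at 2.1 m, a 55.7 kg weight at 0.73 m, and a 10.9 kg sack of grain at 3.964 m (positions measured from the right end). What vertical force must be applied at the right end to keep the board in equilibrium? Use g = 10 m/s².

F ≈ 882 N

Take moments about the left end.
Lamp: 6.94 × 10 = 69.4 N down at 1.24 m → arm 3.11 m, τ = 69.4 × 3.11 = 215.8 N·m clockwise.
Load: 69.4 × 10 = 694 N down at 2.1 m → arm 2.25 m, τ = 694 × 2.25 = 1562 N·m clockwise.
Weight: 55.7 × 10 = 557 N down at 0.73 m → arm 3.62 m, τ = 557 × 3.62 = 2016 N·m clockwise.
Sack of grain: 10.9 × 10 = 109 N down at 3.964 m → arm 0.386 m, τ = 109 × 0.386 = 42.07 N·m clockwise.
Net moment of the loads = 3836 N·m clockwise.
The upward force F acts at the right end, arm 4.35 m, giving F × 4.35 counterclockwise.
Balancing moments: F × 4.35 = 3836, giving F = 3836 / 4.35 = 882 N.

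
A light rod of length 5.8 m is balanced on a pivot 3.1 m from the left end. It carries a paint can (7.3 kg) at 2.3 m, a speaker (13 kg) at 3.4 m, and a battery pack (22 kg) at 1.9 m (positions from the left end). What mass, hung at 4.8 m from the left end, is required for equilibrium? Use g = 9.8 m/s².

Taking torques about the pivot (at 3.1 m from the left end):
Paint can: 7.3 × 9.8 = 71.54 N down at 2.3 m → arm 0.8 m, τ = 71.54 × 0.8 = 57.23 N·m counterclockwise.
Speaker: 13 × 9.8 = 127.4 N down at 3.4 m → arm 0.3 m, τ = 127.4 × 0.3 = 38.22 N·m clockwise.
Battery pack: 22 × 9.8 = 215.6 N down at 1.9 m → arm 1.2 m, τ = 215.6 × 1.2 = 258.7 N·m counterclockwise.
Net moment of known loads = 277.7 N·m counterclockwise.
An unknown mass m at 4.8 m has arm 1.7 m; its moment is m·g·1.7 clockwise.
Balancing moments: m × 9.8 × 1.7 = 277.7, giving m = 277.7 / (9.8 × 1.7) = 16.7 kg.

m ≈ 16.7 kg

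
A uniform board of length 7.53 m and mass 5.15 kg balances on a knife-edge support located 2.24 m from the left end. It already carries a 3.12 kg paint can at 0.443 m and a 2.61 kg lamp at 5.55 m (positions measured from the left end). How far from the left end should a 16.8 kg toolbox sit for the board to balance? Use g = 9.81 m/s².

x ≈ 1.59 m from the left end

About the knife-edge support (at 2.24 m from the left end):
Beam weight: 5.15 × 9.81 = 50.52 N down at 3.765 m → arm 1.525 m, τ = 50.52 × 1.525 = 77.04 N·m clockwise.
Paint can: 3.12 × 9.81 = 30.61 N down at 0.443 m → arm 1.797 m, τ = 30.61 × 1.797 = 55.01 N·m counterclockwise.
Lamp: 2.61 × 9.81 = 25.6 N down at 5.55 m → arm 3.31 m, τ = 25.6 × 3.31 = 84.74 N·m clockwise.
Net moment of existing loads = 106.8 N·m clockwise.
The toolbox weighs 16.8 × 9.81 = 164.8 N and must supply an equal counterclockwise moment, so its lever arm about the knife-edge support is 106.8 / 164.8 = 0.648 m.
That puts it at 2.24 − 0.648 = 1.59 m from the left end.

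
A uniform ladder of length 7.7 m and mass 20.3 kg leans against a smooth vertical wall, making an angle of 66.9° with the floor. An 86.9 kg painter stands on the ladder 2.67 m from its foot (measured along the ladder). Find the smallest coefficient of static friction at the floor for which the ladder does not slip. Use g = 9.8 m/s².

About the foot of the ladder:
Ladder weight 20.3×9.8 = 198.9 N acts at 3.85 m along the ladder; its horizontal arm is 3.85·cos66.9° = 1.51 m → τ = 300.3 N·m clockwise.
Painter: 86.9×9.8 = 851.6 N at 2.67 m → arm 1.048 m → τ = 892.5 N·m clockwise.
Wall normal N acts horizontally at the top; its moment arm is the height L sinθ = 7.7·sin66.9° = 7.083 m, counterclockwise.
For rotational equilibrium, N × 7.083 = 1193, so N = 168.4 N.
ΣFx = 0 ⇒ f = N_wall = 168.4 N. ΣFy = 0 ⇒ N_floor = 1050 N.
μ_min = f / N_floor = 168.4 / 1050 = 0.16.

μ_min ≈ 0.16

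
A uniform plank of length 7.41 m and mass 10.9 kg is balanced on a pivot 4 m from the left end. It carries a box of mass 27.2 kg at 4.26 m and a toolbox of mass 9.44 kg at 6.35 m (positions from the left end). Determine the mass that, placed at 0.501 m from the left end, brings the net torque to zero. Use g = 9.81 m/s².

Taking torques about the pivot (at 4 m from the left end):
Beam weight: 10.9 × 9.81 = 106.9 N down at 3.705 m → arm 0.295 m, τ = 106.9 × 0.295 = 31.54 N·m counterclockwise.
Box: 27.2 × 9.81 = 266.8 N down at 4.26 m → arm 0.26 m, τ = 266.8 × 0.26 = 69.37 N·m clockwise.
Toolbox: 9.44 × 9.81 = 92.61 N down at 6.35 m → arm 2.35 m, τ = 92.61 × 2.35 = 217.6 N·m clockwise.
Net moment of known loads = 255.4 N·m clockwise.
An unknown mass m at 0.501 m has arm 3.499 m; its moment is m·g·3.499 counterclockwise.
For rotational equilibrium, m × 9.81 × 3.499 = 255.4, so m = 255.4 / (9.81 × 3.499) = 7.44 kg.

m ≈ 7.44 kg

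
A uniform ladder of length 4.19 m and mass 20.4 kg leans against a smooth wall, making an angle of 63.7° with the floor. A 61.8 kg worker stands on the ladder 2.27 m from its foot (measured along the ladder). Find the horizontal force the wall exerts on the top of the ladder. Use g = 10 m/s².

Sum moments about the foot of the ladder (the floor normal and friction both act there and drop out).
Ladder weight 20.4×10 = 204 N acts at 2.095 m along the ladder; its horizontal arm is 2.095·cos63.7° = 0.9282 m → τ = 189.4 N·m clockwise.
Worker: 61.8×10 = 618 N at 2.27 m → arm 1.006 m → τ = 621.7 N·m clockwise.
Wall normal N acts horizontally at the top; its moment arm is the height L sinθ = 4.19·sin63.7° = 3.756 m, counterclockwise.
Setting net torque to zero: N × 3.756 = 811.1 → N = 216 N.

N_wall ≈ 216 N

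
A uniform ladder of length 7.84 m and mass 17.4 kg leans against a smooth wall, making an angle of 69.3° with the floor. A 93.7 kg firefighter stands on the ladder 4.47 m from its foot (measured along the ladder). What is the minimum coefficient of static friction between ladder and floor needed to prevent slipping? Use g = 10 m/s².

Sum moments about the foot of the ladder (the floor normal and friction both act there and drop out).
Ladder weight 17.4×10 = 174 N acts at 3.92 m along the ladder; its horizontal arm is 3.92·cos69.3° = 1.386 m → τ = 241.2 N·m clockwise.
Firefighter: 93.7×10 = 937 N at 4.47 m → arm 1.58 m → τ = 1480 N·m clockwise.
Wall normal N acts horizontally at the top; its moment arm is the height L sinθ = 7.84·sin69.3° = 7.334 m, counterclockwise.
Balancing moments: N × 7.334 = 1721, giving N = 234.7 N.
ΣFx = 0 ⇒ f = N_wall = 234.7 N. ΣFy = 0 ⇒ N_floor = 1111 N.
μ_min = f / N_floor = 234.7 / 1111 = 0.211.

μ_min ≈ 0.211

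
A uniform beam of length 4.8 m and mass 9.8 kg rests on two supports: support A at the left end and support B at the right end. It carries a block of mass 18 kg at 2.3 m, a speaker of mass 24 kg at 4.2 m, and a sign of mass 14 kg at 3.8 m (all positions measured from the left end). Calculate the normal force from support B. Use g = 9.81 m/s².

R_B ≈ 447 N

About support A:
Beam weight: 9.8 × 9.81 = 96.14 N down at 2.4 m → arm 2.4 m, τ = 96.14 × 2.4 = 230.7 N·m clockwise.
Block: 18 × 9.81 = 176.6 N down at 2.3 m → arm 2.3 m, τ = 176.6 × 2.3 = 406.2 N·m clockwise.
Speaker: 24 × 9.81 = 235.4 N down at 4.2 m → arm 4.2 m, τ = 235.4 × 4.2 = 988.7 N·m clockwise.
Sign: 14 × 9.81 = 137.3 N down at 3.8 m → arm 3.8 m, τ = 137.3 × 3.8 = 521.7 N·m clockwise.
Net load moment about support A = 2147 N·m clockwise.
Reaction R at support B is upward at 4.8 m, arm 4.8 m → moment R × 4.8 counterclockwise.
Στ = 0 ⇒ R × 4.8 = 2147 ⇒ R = 447 N.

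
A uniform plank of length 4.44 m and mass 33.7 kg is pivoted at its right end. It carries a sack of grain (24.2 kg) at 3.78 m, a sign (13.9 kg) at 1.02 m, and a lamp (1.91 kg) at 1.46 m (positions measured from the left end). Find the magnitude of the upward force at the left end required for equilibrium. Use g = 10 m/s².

Taking torques about the right end:
Beam weight: 33.7 × 10 = 337 N down at 2.22 m → arm 2.22 m, τ = 337 × 2.22 = 748.1 N·m counterclockwise.
Sack of grain: 24.2 × 10 = 242 N down at 3.78 m → arm 0.66 m, τ = 242 × 0.66 = 159.7 N·m counterclockwise.
Sign: 13.9 × 10 = 139 N down at 1.02 m → arm 3.42 m, τ = 139 × 3.42 = 475.4 N·m counterclockwise.
Lamp: 1.91 × 10 = 19.1 N down at 1.46 m → arm 2.98 m, τ = 19.1 × 2.98 = 56.92 N·m counterclockwise.
Net moment of the loads = 1440 N·m counterclockwise.
The upward force F acts at the left end, arm 4.44 m, giving F × 4.44 clockwise.
For rotational equilibrium, F × 4.44 = 1440, so F = 1440 / 4.44 = 324 N.

F ≈ 324 N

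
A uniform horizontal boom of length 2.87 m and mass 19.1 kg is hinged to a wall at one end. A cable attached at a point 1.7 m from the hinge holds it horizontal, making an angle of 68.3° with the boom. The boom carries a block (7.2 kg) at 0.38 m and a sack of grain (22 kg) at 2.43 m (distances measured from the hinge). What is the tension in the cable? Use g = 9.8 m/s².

Choose the hinge as the axis so the unknown hinge reaction has zero arm there.
Beam weight: 19.1 × 9.8 = 187.2 N down at 1.435 m → arm 1.435 m, τ = 187.2 × 1.435 = 268.6 N·m clockwise.
Block: 7.2 × 9.8 = 70.56 N down at 0.38 m → arm 0.38 m, τ = 70.56 × 0.38 = 26.81 N·m clockwise.
Sack of grain: 22 × 9.8 = 215.6 N down at 2.43 m → arm 2.43 m, τ = 215.6 × 2.43 = 523.9 N·m clockwise.
Total clockwise load moment = 819.3 N·m.
The cable tension T acts at 1.7 m; only its component perpendicular to the boom, T sinθ, produces torque. sin 68.3° = 0.9291.
Balancing moments: T × 1.7 × 0.9291 = 819.3, giving T = 819.3 / 1.579 = 519 N.

T ≈ 519 N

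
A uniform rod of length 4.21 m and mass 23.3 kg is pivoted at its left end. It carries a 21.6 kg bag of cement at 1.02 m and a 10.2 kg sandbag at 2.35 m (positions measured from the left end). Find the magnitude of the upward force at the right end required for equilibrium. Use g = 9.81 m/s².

Take moments about the left end.
Beam weight: 23.3 × 9.81 = 228.6 N down at 2.105 m → arm 2.105 m, τ = 228.6 × 2.105 = 481.2 N·m clockwise.
Bag of cement: 21.6 × 9.81 = 211.9 N down at 1.02 m → arm 1.02 m, τ = 211.9 × 1.02 = 216.1 N·m clockwise.
Sandbag: 10.2 × 9.81 = 100.1 N down at 2.35 m → arm 2.35 m, τ = 100.1 × 2.35 = 235.2 N·m clockwise.
Net moment of the loads = 932.5 N·m clockwise.
The upward force F acts at the right end, arm 4.21 m, giving F × 4.21 counterclockwise.
Balancing moments: F × 4.21 = 932.5, giving F = 932.5 / 4.21 = 221 N.

F ≈ 221 N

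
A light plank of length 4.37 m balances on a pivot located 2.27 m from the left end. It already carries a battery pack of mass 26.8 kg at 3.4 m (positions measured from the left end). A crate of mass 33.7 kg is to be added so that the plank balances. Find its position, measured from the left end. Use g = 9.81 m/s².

Taking torques about the pivot (at 2.27 m from the left end):
Battery pack: 26.8 × 9.81 = 262.9 N down at 3.4 m → arm 1.13 m, τ = 262.9 × 1.13 = 297.1 N·m clockwise.
Net moment of existing loads = 297.1 N·m clockwise.
The crate weighs 33.7 × 9.81 = 330.6 N and must supply an equal counterclockwise moment, so its lever arm about the pivot is 297.1 / 330.6 = 0.899 m.
That puts it at 2.27 − 0.899 = 1.37 m from the left end.

x ≈ 1.37 m from the left end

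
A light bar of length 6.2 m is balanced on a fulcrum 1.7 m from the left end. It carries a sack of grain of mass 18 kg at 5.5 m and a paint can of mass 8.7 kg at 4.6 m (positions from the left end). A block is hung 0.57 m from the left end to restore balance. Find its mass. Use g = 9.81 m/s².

Taking torques about the fulcrum (at 1.7 m from the left end):
Sack of grain: 18 × 9.81 = 176.6 N down at 5.5 m → arm 3.8 m, τ = 176.6 × 3.8 = 671.1 N·m clockwise.
Paint can: 8.7 × 9.81 = 85.35 N down at 4.6 m → arm 2.9 m, τ = 85.35 × 2.9 = 247.5 N·m clockwise.
Net moment of known loads = 918.6 N·m clockwise.
An unknown mass m at 0.57 m has arm 1.13 m; its moment is m·g·1.13 counterclockwise.
Setting net torque to zero: m × 9.81 × 1.13 = 918.6 → m = 918.6 / (9.81 × 1.13) = 82.9 kg.

m ≈ 82.9 kg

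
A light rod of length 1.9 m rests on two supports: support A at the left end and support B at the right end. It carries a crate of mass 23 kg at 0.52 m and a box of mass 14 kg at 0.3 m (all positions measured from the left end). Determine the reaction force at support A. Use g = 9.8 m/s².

R_A ≈ 279 N

Taking torques about support B:
Crate: 23 × 9.8 = 225.4 N down at 0.52 m → arm 1.38 m, τ = 225.4 × 1.38 = 311.1 N·m counterclockwise.
Box: 14 × 9.8 = 137.2 N down at 0.3 m → arm 1.6 m, τ = 137.2 × 1.6 = 219.5 N·m counterclockwise.
Net load moment about support B = 530.6 N·m counterclockwise.
Reaction R at support A is upward at 0 m, arm 1.9 m → moment R × 1.9 clockwise.
Στ = 0 ⇒ R × 1.9 = 530.6 ⇒ R = 279 N.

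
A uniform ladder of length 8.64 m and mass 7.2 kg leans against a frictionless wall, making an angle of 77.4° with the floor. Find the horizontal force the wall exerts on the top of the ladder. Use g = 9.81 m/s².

Choose the foot of the ladder as the axis so the floor normal and friction both act there and drop out.
Ladder weight 7.2×9.81 = 70.63 N acts at 4.32 m along the ladder; its horizontal arm is 4.32·cos77.4° = 0.9424 m → τ = 66.56 N·m clockwise.
Wall normal N acts horizontally at the top; its moment arm is the height L sinθ = 8.64·sin77.4° = 8.432 m, counterclockwise.
Στ = 0 ⇒ N × 8.432 = 66.56 ⇒ N = 7.89 N.

N_wall ≈ 7.89 N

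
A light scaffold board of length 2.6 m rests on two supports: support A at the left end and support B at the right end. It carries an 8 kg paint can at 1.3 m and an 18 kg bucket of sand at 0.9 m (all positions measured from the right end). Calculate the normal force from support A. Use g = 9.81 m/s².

R_A ≈ 100 N

Sum moments about support B (its reaction then has zero moment arm).
Paint can: 8 × 9.81 = 78.48 N down at 1.3 m → arm 1.3 m, τ = 78.48 × 1.3 = 102 N·m counterclockwise.
Bucket of sand: 18 × 9.81 = 176.6 N down at 0.9 m → arm 0.9 m, τ = 176.6 × 0.9 = 158.9 N·m counterclockwise.
Net load moment about support B = 260.9 N·m counterclockwise.
Reaction R at support A is upward at 2.6 m, arm 2.6 m → moment R × 2.6 clockwise.
For rotational equilibrium, R × 2.6 = 260.9, so R = 100 N.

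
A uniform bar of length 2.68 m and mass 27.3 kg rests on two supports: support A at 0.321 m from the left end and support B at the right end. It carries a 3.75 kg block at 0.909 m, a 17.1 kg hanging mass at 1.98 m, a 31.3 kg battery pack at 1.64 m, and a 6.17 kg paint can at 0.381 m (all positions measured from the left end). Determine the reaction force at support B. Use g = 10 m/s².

R_B ≈ 424 N

Choose support A as the axis so its reaction then has zero moment arm.
Beam weight: 27.3 × 10 = 273 N down at 1.34 m → arm 1.019 m, τ = 273 × 1.019 = 278.2 N·m clockwise.
Block: 3.75 × 10 = 37.5 N down at 0.909 m → arm 0.588 m, τ = 37.5 × 0.588 = 22.05 N·m clockwise.
Hanging mass: 17.1 × 10 = 171 N down at 1.98 m → arm 1.659 m, τ = 171 × 1.659 = 283.7 N·m clockwise.
Battery pack: 31.3 × 10 = 313 N down at 1.64 m → arm 1.319 m, τ = 313 × 1.319 = 412.8 N·m clockwise.
Paint can: 6.17 × 10 = 61.7 N down at 0.381 m → arm 0.06 m, τ = 61.7 × 0.06 = 3.702 N·m clockwise.
Net load moment about support A = 1000 N·m clockwise.
Reaction R at support B is upward at 2.68 m, arm 2.359 m → moment R × 2.359 counterclockwise.
Balancing moments: R × 2.359 = 1000, giving R = 424 N.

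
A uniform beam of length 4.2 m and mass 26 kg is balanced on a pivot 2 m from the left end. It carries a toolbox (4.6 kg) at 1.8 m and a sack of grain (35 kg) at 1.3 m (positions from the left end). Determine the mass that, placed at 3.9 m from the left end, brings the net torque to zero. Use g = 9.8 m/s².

m ≈ 12 kg

Taking torques about the pivot (at 2 m from the left end):
Beam weight: 26 × 9.8 = 254.8 N down at 2.1 m → arm 0.1 m, τ = 254.8 × 0.1 = 25.48 N·m clockwise.
Toolbox: 4.6 × 9.8 = 45.08 N down at 1.8 m → arm 0.2 m, τ = 45.08 × 0.2 = 9.016 N·m counterclockwise.
Sack of grain: 35 × 9.8 = 343 N down at 1.3 m → arm 0.7 m, τ = 343 × 0.7 = 240.1 N·m counterclockwise.
Net moment of known loads = 223.6 N·m counterclockwise.
An unknown mass m at 3.9 m has arm 1.9 m; its moment is m·g·1.9 clockwise.
For rotational equilibrium, m × 9.8 × 1.9 = 223.6, so m = 223.6 / (9.8 × 1.9) = 12 kg.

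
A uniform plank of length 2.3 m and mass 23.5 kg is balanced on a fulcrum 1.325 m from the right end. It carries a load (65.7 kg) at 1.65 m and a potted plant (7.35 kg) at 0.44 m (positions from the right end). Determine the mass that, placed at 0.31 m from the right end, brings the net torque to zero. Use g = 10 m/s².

Sum moments about the fulcrum (at 1.325 m from the right end) (the support reaction has zero arm there).
Beam weight: 23.5 × 10 = 235 N down at 1.15 m → arm 0.175 m, τ = 235 × 0.175 = 41.12 N·m clockwise.
Load: 65.7 × 10 = 657 N down at 1.65 m → arm 0.325 m, τ = 657 × 0.325 = 213.5 N·m counterclockwise.
Potted plant: 7.35 × 10 = 73.5 N down at 0.44 m → arm 0.885 m, τ = 73.5 × 0.885 = 65.05 N·m clockwise.
Net moment of known loads = 107.3 N·m counterclockwise.
An unknown mass m at 0.31 m has arm 1.015 m; its moment is m·g·1.015 clockwise.
Setting net torque to zero: m × 10 × 1.015 = 107.3 → m = 107.3 / (10 × 1.015) = 10.6 kg.

m ≈ 10.6 kg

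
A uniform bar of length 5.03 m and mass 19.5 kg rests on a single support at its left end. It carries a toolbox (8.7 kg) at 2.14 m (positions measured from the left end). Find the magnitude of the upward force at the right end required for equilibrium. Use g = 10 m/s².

F ≈ 135 N

Take moments about the left end.
Beam weight: 19.5 × 10 = 195 N down at 2.515 m → arm 2.515 m, τ = 195 × 2.515 = 490.4 N·m clockwise.
Toolbox: 8.7 × 10 = 87 N down at 2.14 m → arm 2.14 m, τ = 87 × 2.14 = 186.2 N·m clockwise.
Net moment of the loads = 676.6 N·m clockwise.
The upward force F acts at the right end, arm 5.03 m, giving F × 5.03 counterclockwise.
Στ = 0 ⇒ F × 5.03 = 676.6 ⇒ F = 676.6 / 5.03 = 135 N.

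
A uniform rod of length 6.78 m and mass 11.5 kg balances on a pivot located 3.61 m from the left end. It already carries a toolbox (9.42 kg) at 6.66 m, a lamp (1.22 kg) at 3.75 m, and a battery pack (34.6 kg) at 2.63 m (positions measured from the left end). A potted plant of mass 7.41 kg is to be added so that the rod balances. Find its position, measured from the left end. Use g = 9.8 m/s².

About the pivot (at 3.61 m from the left end):
Beam weight: 11.5 × 9.8 = 112.7 N down at 3.39 m → arm 0.22 m, τ = 112.7 × 0.22 = 24.79 N·m counterclockwise.
Toolbox: 9.42 × 9.8 = 92.32 N down at 6.66 m → arm 3.05 m, τ = 92.32 × 3.05 = 281.6 N·m clockwise.
Lamp: 1.22 × 9.8 = 11.96 N down at 3.75 m → arm 0.14 m, τ = 11.96 × 0.14 = 1.674 N·m clockwise.
Battery pack: 34.6 × 9.8 = 339.1 N down at 2.63 m → arm 0.98 m, τ = 339.1 × 0.98 = 332.3 N·m counterclockwise.
Net moment of existing loads = 73.82 N·m counterclockwise.
The potted plant weighs 7.41 × 9.8 = 72.62 N and must supply an equal clockwise moment, so its lever arm about the pivot is 73.82 / 72.62 = 1.02 m.
That puts it at 3.61 + 1.02 = 4.63 m from the left end.

x ≈ 4.63 m from the left end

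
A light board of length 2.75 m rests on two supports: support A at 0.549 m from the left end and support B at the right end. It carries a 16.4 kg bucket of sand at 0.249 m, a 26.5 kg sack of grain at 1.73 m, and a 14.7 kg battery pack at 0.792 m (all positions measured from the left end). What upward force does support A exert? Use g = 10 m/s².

Take moments about support B.
Bucket of sand: 16.4 × 10 = 164 N down at 0.249 m → arm 2.501 m, τ = 164 × 2.501 = 410.2 N·m counterclockwise.
Sack of grain: 26.5 × 10 = 265 N down at 1.73 m → arm 1.02 m, τ = 265 × 1.02 = 270.3 N·m counterclockwise.
Battery pack: 14.7 × 10 = 147 N down at 0.792 m → arm 1.958 m, τ = 147 × 1.958 = 287.8 N·m counterclockwise.
Net load moment about support B = 968.3 N·m counterclockwise.
Reaction R at support A is upward at 0.549 m, arm 2.201 m → moment R × 2.201 clockwise.
Balancing moments: R × 2.201 = 968.3, giving R = 440 N.

R_A ≈ 440 N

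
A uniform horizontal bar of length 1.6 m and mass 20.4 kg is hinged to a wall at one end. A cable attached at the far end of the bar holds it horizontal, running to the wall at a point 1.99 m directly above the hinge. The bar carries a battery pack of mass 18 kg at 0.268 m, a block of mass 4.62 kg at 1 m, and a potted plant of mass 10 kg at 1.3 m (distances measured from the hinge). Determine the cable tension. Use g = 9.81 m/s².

Sum moments about the hinge (the unknown hinge reaction has zero arm there).
Beam weight: 20.4 × 9.81 = 200.1 N down at 0.8 m → arm 0.8 m, τ = 200.1 × 0.8 = 160.1 N·m clockwise.
Battery pack: 18 × 9.81 = 176.6 N down at 0.268 m → arm 0.268 m, τ = 176.6 × 0.268 = 47.33 N·m clockwise.
Block: 4.62 × 9.81 = 45.32 N down at 1 m → arm 1 m, τ = 45.32 × 1 = 45.32 N·m clockwise.
Potted plant: 10 × 9.81 = 98.1 N down at 1.3 m → arm 1.3 m, τ = 98.1 × 1.3 = 127.5 N·m clockwise.
Total clockwise load moment = 380.2 N·m.
The cable tension T acts at 1.6 m; only its component perpendicular to the bar, T sinθ, produces torque. sinθ = h/√(h²+d²) = 1.99/√(1.99²+1.6²) = 0.7793.
Balancing moments: T × 1.6 × 0.7793 = 380.2, giving T = 380.2 / 1.247 = 305 N.

T ≈ 305 N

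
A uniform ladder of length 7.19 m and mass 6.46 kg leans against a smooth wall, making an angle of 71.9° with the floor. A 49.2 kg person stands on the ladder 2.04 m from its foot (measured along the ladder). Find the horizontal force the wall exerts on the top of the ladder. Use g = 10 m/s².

About the foot of the ladder:
Ladder weight 6.46×10 = 64.6 N acts at 3.595 m along the ladder; its horizontal arm is 3.595·cos71.9° = 1.117 m → τ = 72.16 N·m clockwise.
Person: 49.2×10 = 492 N at 2.04 m → arm 0.6338 m → τ = 311.8 N·m clockwise.
Wall normal N acts horizontally at the top; its moment arm is the height L sinθ = 7.19·sin71.9° = 6.834 m, counterclockwise.
Balancing moments: N × 6.834 = 384, giving N = 56.2 N.

N_wall ≈ 56.2 N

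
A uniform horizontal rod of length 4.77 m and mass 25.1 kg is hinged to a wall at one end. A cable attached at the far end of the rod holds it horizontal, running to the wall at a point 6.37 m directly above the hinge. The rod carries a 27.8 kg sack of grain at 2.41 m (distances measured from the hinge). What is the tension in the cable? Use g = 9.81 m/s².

T ≈ 326 N

Sum moments about the hinge (the unknown hinge reaction has zero arm there).
Beam weight: 25.1 × 9.81 = 246.2 N down at 2.385 m → arm 2.385 m, τ = 246.2 × 2.385 = 587.2 N·m clockwise.
Sack of grain: 27.8 × 9.81 = 272.7 N down at 2.41 m → arm 2.41 m, τ = 272.7 × 2.41 = 657.2 N·m clockwise.
Total clockwise load moment = 1244 N·m.
The cable tension T acts at 4.77 m; only its component perpendicular to the rod, T sinθ, produces torque. sinθ = h/√(h²+d²) = 6.37/√(6.37²+4.77²) = 0.8005.
For rotational equilibrium, T × 4.77 × 0.8005 = 1244, so T = 1244 / 3.818 = 326 N.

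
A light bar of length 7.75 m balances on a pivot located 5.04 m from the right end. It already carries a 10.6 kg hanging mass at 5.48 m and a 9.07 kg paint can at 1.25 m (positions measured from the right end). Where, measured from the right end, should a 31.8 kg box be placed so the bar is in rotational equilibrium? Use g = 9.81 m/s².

x ≈ 5.97 m from the right end

Choose the pivot (at 5.04 m from the right end) as the axis so the support reaction has zero arm there.
Hanging mass: 10.6 × 9.81 = 104 N down at 5.48 m → arm 0.44 m, τ = 104 × 0.44 = 45.76 N·m counterclockwise.
Paint can: 9.07 × 9.81 = 88.98 N down at 1.25 m → arm 3.79 m, τ = 88.98 × 3.79 = 337.2 N·m clockwise.
Net moment of existing loads = 291.4 N·m clockwise.
The box weighs 31.8 × 9.81 = 312 N and must supply an equal counterclockwise moment, so its lever arm about the pivot is 291.4 / 312 = 0.934 m.
That puts it at 5.04 + 0.934 = 5.97 m from the right end.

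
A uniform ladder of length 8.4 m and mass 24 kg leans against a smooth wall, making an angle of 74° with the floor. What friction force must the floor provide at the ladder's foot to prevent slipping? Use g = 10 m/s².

f ≈ 34.4 N

About the foot of the ladder:
Ladder weight 24×10 = 240 N acts at 4.2 m along the ladder; its horizontal arm is 4.2·cos74° = 1.158 m → τ = 277.9 N·m clockwise.
Wall normal N acts horizontally at the top; its moment arm is the height L sinθ = 8.4·sin74° = 8.075 m, counterclockwise.
Στ = 0 ⇒ N × 8.075 = 277.9 ⇒ N = 34.4 N.
ΣFx = 0: friction at the foot balances the wall's push, so f = N_wall = 34.4 N.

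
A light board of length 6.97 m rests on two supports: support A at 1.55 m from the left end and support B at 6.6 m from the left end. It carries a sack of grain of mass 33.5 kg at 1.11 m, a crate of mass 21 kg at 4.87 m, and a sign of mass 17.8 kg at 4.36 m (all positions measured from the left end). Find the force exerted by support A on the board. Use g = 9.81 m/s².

Taking torques about support B:
Sack of grain: 33.5 × 9.81 = 328.6 N down at 1.11 m → arm 5.49 m, τ = 328.6 × 5.49 = 1804 N·m counterclockwise.
Crate: 21 × 9.81 = 206 N down at 4.87 m → arm 1.73 m, τ = 206 × 1.73 = 356.4 N·m counterclockwise.
Sign: 17.8 × 9.81 = 174.6 N down at 4.36 m → arm 2.24 m, τ = 174.6 × 2.24 = 391.1 N·m counterclockwise.
Net load moment about support B = 2552 N·m counterclockwise.
Reaction R at support A is upward at 1.55 m, arm 5.05 m → moment R × 5.05 clockwise.
Balancing moments: R × 5.05 = 2552, giving R = 505 N.

R_A ≈ 505 N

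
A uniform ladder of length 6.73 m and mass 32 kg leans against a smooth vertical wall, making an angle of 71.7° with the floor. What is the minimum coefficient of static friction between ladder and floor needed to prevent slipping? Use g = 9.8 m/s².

Taking torques about the foot of the ladder:
Ladder weight 32×9.8 = 313.6 N acts at 3.365 m along the ladder; its horizontal arm is 3.365·cos71.7° = 1.057 m → τ = 331.5 N·m clockwise.
Wall normal N acts horizontally at the top; its moment arm is the height L sinθ = 6.73·sin71.7° = 6.39 m, counterclockwise.
Setting net torque to zero: N × 6.39 = 331.5 → N = 51.88 N.
ΣFx = 0 ⇒ f = N_wall = 51.88 N. ΣFy = 0 ⇒ N_floor = 313.6 N.
μ_min = f / N_floor = 51.88 / 313.6 = 0.165.

μ_min ≈ 0.165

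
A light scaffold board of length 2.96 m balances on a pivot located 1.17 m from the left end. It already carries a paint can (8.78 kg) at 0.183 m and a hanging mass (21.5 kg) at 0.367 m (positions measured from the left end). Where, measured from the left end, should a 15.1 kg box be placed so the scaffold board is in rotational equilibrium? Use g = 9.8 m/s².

Take moments about the pivot (at 1.17 m from the left end).
Paint can: 8.78 × 9.8 = 86.04 N down at 0.183 m → arm 0.987 m, τ = 86.04 × 0.987 = 84.92 N·m counterclockwise.
Hanging mass: 21.5 × 9.8 = 210.7 N down at 0.367 m → arm 0.803 m, τ = 210.7 × 0.803 = 169.2 N·m counterclockwise.
Net moment of existing loads = 254.1 N·m counterclockwise.
The box weighs 15.1 × 9.8 = 148 N and must supply an equal clockwise moment, so its lever arm about the pivot is 254.1 / 148 = 1.72 m.
That puts it at 1.17 + 1.72 = 2.89 m from the left end.

x ≈ 2.89 m from the left end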